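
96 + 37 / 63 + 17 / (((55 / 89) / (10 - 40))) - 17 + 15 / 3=-513295 / 693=-740.69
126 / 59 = 2.14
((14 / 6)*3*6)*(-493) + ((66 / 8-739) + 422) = -84059 / 4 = -21014.75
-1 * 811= -811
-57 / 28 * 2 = -57 / 14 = -4.07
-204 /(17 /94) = -1128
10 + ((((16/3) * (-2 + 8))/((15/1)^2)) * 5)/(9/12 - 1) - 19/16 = 4297/720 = 5.97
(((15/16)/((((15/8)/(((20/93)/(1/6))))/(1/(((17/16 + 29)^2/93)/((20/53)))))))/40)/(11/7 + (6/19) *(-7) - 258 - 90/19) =-1021440/429530256857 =-0.00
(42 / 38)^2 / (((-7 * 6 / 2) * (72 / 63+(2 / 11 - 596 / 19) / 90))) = -72765 / 996113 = -0.07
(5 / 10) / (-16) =-1 / 32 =-0.03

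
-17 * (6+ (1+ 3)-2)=-136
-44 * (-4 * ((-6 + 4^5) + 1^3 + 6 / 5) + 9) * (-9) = -8062164 / 5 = -1612432.80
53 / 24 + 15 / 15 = 77 / 24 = 3.21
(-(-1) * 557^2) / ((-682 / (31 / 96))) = -310249 / 2112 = -146.90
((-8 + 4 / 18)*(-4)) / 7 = 40 / 9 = 4.44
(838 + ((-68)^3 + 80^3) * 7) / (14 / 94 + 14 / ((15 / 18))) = 325196290 / 3983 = 81646.07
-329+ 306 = -23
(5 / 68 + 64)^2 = 18983449 / 4624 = 4105.42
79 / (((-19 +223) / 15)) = 5.81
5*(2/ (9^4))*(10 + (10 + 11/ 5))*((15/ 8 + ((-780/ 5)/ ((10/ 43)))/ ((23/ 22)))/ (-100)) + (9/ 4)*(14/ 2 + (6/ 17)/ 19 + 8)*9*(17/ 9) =366153150179/ 637146000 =574.68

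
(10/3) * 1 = 10/3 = 3.33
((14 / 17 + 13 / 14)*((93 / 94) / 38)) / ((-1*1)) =-38781 / 850136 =-0.05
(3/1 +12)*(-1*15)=-225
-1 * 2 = -2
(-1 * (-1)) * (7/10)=7/10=0.70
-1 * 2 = -2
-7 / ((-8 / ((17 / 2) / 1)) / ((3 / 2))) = 357 / 32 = 11.16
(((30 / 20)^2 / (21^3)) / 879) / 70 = 1 / 253257480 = 0.00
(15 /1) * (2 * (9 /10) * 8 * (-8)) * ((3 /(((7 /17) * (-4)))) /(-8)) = -2754 /7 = -393.43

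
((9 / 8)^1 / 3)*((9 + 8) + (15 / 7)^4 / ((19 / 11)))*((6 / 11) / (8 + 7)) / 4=1998597 / 20072360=0.10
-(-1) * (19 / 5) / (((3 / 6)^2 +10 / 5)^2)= 304 / 405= 0.75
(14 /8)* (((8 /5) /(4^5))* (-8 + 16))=0.02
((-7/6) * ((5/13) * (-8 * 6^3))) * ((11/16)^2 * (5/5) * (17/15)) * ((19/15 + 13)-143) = -27804469/520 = -53470.13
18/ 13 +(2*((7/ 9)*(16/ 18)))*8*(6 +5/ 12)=228598/ 3159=72.36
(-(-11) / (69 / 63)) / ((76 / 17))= 3927 / 1748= 2.25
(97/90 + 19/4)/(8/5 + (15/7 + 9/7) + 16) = 7343/26496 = 0.28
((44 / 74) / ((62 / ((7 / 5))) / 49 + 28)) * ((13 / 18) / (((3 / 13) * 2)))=637637 / 19808172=0.03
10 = 10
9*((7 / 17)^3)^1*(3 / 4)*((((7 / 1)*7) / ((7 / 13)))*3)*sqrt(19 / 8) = 2528253*sqrt(38) / 78608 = 198.26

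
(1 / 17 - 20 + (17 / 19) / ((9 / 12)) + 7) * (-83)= 944872 / 969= 975.10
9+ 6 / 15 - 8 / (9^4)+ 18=898817 / 32805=27.40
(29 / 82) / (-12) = -29 / 984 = -0.03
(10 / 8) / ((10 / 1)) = 1 / 8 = 0.12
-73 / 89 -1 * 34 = -3099 / 89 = -34.82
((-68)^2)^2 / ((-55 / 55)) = -21381376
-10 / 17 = -0.59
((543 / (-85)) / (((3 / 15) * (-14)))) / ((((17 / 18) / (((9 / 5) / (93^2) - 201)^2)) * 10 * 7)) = 160952015736 / 115440125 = 1394.25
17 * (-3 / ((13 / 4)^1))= -204 / 13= -15.69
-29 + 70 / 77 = -309 / 11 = -28.09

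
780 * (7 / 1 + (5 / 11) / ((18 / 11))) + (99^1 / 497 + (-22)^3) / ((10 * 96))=901053081 / 159040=5665.58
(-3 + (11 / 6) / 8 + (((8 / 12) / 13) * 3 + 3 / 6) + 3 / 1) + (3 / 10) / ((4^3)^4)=0.88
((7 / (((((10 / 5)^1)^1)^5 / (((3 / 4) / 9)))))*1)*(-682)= -12.43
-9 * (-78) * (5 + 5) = 7020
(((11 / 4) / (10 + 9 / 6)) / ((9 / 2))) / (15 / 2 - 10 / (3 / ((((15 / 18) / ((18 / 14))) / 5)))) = 198 / 26335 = 0.01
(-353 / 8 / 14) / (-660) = 353 / 73920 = 0.00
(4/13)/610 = 2/3965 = 0.00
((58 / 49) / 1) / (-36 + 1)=-58 / 1715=-0.03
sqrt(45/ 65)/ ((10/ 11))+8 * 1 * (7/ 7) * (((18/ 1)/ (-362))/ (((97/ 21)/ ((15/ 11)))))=-22680/ 193127+33 * sqrt(13)/ 130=0.80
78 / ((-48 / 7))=-91 / 8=-11.38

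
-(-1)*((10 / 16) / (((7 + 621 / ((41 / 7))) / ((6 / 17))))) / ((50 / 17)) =123 / 185360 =0.00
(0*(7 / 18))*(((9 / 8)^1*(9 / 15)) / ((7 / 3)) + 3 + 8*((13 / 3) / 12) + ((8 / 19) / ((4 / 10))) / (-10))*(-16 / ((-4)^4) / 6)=0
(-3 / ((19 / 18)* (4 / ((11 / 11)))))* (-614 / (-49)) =-8289 / 931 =-8.90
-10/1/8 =-1.25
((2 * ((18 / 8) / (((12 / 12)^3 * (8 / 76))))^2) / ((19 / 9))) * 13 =180063 / 32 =5626.97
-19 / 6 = -3.17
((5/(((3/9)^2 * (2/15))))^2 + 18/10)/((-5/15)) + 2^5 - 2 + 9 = -6833703/20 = -341685.15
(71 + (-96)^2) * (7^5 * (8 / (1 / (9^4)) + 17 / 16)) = 131085436403425 / 16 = 8192839775214.06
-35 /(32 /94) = -1645 /16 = -102.81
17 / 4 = 4.25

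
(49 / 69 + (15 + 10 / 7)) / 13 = 8278 / 6279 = 1.32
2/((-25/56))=-112/25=-4.48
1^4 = 1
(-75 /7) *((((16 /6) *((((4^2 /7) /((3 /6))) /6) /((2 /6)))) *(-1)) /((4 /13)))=10400 /49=212.24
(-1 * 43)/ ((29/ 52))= -2236/ 29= -77.10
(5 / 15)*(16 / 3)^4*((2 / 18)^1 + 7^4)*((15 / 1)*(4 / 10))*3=2832465920 / 243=11656238.35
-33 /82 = -0.40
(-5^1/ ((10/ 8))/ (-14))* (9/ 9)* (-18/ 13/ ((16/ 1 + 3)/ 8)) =-288/ 1729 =-0.17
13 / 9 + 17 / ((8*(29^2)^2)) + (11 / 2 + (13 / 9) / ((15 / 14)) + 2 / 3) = 6843653251 / 763863480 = 8.96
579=579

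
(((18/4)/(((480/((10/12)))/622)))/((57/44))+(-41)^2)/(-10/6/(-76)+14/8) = 1536493/1616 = 950.80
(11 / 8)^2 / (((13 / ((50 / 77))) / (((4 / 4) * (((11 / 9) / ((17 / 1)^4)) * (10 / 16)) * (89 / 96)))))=1346125 / 1681089306624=0.00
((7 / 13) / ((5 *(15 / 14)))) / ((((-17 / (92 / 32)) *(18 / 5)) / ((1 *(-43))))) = 48461 / 238680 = 0.20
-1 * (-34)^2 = -1156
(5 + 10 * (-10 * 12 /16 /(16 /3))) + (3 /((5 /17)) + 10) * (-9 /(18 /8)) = -7189 /80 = -89.86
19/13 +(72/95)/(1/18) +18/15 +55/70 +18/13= 63883/3458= 18.47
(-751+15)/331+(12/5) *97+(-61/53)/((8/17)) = 160083861/701720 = 228.13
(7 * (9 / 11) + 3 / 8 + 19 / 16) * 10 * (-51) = -327165 / 88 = -3717.78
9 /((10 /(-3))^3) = -243 /1000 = -0.24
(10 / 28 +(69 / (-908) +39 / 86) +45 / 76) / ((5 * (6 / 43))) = 861199 / 452865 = 1.90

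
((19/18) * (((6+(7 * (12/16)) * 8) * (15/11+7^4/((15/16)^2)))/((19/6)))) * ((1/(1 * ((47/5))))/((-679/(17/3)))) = -1839968752/47390805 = -38.83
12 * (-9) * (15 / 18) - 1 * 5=-95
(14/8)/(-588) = -1/336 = -0.00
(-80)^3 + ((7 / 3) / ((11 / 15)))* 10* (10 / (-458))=-1289729750 / 2519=-512000.69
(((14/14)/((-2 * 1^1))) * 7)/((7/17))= -8.50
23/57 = 0.40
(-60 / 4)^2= 225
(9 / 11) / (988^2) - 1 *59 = -633517447 / 10737584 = -59.00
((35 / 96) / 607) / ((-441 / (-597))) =995 / 1223712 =0.00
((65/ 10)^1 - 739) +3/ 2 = -731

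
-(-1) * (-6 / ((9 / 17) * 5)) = -34 / 15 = -2.27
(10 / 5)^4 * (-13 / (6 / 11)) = -1144 / 3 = -381.33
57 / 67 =0.85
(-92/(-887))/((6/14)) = 644/2661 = 0.24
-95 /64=-1.48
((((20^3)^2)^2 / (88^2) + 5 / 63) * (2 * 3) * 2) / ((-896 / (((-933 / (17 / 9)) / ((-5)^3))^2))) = -18952982899202843887563 / 171348100000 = -110610989554.03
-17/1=-17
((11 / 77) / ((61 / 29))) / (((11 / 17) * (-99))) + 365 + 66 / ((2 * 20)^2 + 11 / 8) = 2174600208806 / 5957153433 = 365.04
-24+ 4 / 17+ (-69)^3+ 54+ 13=-5583918 / 17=-328465.76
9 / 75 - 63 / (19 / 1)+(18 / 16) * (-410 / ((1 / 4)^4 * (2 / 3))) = -84133518 / 475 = -177123.20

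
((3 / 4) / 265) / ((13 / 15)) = 9 / 2756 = 0.00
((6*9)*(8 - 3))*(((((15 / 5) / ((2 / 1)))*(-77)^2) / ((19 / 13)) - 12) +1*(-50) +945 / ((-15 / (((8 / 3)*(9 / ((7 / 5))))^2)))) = -3372640.04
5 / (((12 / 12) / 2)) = 10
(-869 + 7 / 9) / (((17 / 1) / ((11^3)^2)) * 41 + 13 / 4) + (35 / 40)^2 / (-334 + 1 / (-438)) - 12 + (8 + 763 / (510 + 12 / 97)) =-102753383481206820473 / 381105106889020128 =-269.62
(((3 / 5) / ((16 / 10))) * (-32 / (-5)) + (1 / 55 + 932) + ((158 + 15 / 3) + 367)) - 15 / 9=241354 / 165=1462.75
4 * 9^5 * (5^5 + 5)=739293480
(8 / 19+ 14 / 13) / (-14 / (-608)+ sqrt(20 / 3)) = -124320 / 24026249+ 3599360 *sqrt(15) / 24026249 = 0.58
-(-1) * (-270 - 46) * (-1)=316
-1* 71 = -71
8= 8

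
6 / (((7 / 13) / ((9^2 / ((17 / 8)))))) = 50544 / 119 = 424.74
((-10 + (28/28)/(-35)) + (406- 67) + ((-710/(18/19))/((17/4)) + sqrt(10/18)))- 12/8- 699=-5867671/10710 + sqrt(5)/3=-547.12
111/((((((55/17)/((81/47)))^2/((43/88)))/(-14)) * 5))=-63351566019/1470089500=-43.09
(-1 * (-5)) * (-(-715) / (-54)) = -3575 / 54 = -66.20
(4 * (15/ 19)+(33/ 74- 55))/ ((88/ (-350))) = 12646025/ 61864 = 204.42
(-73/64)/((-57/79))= 5767/3648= 1.58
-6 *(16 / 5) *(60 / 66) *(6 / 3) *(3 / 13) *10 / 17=-11520 / 2431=-4.74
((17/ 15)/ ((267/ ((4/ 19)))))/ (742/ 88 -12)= -2992/ 11946915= -0.00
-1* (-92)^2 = -8464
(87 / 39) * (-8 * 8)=-1856 / 13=-142.77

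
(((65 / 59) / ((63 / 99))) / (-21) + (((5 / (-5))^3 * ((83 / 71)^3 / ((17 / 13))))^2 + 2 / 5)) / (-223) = -2905858954057980064 / 358007519742055231755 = -0.01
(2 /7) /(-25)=-2 /175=-0.01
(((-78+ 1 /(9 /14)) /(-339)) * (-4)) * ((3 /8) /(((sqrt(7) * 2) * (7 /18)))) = -344 * sqrt(7) /5537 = -0.16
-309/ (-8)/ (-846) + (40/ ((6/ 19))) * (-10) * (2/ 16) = -119101/ 752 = -158.38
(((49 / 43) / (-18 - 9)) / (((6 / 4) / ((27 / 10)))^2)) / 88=-147 / 94600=-0.00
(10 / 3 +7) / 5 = 31 / 15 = 2.07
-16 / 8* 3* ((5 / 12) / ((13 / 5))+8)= -48.96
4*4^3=256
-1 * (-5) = 5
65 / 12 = 5.42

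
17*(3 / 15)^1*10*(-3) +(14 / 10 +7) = -468 / 5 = -93.60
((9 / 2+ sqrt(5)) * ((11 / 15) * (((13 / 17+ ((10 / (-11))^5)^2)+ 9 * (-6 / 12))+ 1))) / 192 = -2072180487893 / 51308941756160 - 2072180487893 * sqrt(5) / 230890237902720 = -0.06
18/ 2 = 9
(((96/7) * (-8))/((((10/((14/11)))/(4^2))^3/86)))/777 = -102.54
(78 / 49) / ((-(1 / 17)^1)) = -27.06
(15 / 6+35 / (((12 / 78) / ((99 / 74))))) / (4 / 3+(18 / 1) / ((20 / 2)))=681225 / 6956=97.93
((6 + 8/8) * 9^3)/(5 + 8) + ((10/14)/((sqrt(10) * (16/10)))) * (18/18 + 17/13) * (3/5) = 392.73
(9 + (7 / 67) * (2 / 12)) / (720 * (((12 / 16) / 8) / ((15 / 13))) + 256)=3625 / 126429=0.03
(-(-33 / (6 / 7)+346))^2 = 378225 / 4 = 94556.25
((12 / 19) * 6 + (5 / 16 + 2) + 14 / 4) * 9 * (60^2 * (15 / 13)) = 88664625 / 247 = 358966.09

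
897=897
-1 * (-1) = 1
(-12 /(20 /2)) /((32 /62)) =-93 /40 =-2.32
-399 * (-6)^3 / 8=10773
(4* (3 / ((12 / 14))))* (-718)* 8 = -80416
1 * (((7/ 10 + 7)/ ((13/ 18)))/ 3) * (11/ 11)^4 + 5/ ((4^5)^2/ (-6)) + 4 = 257424433/ 34078720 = 7.55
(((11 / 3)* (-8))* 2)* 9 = -528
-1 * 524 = -524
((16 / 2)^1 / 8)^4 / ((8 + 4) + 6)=1 / 18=0.06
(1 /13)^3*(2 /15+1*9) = 137 /32955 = 0.00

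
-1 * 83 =-83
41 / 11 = 3.73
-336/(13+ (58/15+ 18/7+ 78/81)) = -317520/19279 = -16.47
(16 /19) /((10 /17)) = 136 /95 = 1.43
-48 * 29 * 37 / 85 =-51504 / 85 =-605.93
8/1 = 8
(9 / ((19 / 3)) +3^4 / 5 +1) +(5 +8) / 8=15387 / 760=20.25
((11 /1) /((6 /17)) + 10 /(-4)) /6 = 43 /9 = 4.78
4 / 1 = 4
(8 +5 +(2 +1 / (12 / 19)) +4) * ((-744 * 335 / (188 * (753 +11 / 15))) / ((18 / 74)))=-474542575 / 3188292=-148.84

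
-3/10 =-0.30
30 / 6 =5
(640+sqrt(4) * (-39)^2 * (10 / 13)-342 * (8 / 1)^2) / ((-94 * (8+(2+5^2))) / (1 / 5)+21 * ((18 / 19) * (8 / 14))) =179626 / 156167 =1.15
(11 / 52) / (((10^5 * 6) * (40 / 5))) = 11 / 249600000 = 0.00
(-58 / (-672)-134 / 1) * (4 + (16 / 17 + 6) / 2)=-5714365 / 5712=-1000.41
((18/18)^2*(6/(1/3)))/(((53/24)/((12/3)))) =1728/53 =32.60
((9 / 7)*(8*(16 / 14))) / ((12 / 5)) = 240 / 49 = 4.90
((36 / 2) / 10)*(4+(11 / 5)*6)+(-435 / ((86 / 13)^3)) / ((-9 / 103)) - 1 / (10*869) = 1996285411763 / 41454949800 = 48.16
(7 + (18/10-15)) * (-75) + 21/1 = 486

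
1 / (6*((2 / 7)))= 7 / 12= 0.58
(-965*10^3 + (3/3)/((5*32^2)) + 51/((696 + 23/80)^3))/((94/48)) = -2561853470026080633738219/5198925436770924160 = -492765.96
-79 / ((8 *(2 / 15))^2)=-17775 / 256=-69.43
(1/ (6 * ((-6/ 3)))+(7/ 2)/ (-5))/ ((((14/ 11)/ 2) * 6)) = -517/ 2520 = -0.21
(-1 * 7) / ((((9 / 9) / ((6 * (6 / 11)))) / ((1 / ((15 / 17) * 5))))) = -1428 / 275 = -5.19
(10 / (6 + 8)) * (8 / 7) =40 / 49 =0.82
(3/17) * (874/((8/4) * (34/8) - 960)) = -5244/32351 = -0.16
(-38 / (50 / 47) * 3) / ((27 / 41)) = -36613 / 225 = -162.72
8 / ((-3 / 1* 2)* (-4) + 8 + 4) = 2 / 9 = 0.22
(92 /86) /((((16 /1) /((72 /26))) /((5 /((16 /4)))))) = 1035 /4472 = 0.23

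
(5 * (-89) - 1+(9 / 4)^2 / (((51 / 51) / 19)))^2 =31326409 / 256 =122368.79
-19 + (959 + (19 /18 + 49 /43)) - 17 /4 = 1451939 /1548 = 937.95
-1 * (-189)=189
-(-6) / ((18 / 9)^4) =3 / 8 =0.38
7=7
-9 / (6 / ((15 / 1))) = -45 / 2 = -22.50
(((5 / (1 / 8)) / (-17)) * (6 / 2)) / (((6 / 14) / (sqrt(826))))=-280 * sqrt(826) / 17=-473.37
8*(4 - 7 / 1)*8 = -192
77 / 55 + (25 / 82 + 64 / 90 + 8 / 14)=15433 / 5166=2.99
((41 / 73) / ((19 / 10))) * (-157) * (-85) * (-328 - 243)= -3124197950 / 1387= -2252485.90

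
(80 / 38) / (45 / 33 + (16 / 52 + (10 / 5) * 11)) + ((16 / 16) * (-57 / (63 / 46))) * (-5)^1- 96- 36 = 20579098 / 270123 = 76.18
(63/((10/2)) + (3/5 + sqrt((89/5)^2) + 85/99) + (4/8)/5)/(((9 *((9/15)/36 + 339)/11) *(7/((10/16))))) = 158195/15377796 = 0.01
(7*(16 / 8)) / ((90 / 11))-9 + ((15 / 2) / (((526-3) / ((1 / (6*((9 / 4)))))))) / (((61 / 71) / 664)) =-9285584 / 1435635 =-6.47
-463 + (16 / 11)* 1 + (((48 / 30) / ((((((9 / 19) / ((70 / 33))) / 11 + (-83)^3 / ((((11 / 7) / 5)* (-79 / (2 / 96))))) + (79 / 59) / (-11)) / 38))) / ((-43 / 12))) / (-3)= -171375479643556429 / 371317399204499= -461.53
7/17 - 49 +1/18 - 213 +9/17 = -79867/306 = -261.00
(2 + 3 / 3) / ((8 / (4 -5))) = -3 / 8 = -0.38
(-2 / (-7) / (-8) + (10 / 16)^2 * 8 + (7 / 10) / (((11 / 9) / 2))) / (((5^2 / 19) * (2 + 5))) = 247817 / 539000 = 0.46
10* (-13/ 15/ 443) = -0.02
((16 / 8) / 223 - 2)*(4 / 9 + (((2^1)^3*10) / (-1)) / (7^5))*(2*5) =-8.75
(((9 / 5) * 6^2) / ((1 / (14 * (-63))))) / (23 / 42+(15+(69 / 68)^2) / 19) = -527235101568 / 12834425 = -41079.76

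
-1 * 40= -40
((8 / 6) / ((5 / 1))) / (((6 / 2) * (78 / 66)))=44 / 585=0.08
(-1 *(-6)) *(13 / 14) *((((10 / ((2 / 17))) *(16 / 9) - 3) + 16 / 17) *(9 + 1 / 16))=42987425 / 5712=7525.81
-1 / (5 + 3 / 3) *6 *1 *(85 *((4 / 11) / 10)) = -34 / 11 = -3.09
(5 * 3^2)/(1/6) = 270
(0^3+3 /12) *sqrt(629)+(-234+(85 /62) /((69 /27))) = -332919 /1426+sqrt(629) /4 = -227.19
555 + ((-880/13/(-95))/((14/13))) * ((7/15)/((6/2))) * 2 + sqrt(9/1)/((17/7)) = 8087872/14535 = 556.44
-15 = -15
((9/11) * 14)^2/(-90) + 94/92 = -12137/27830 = -0.44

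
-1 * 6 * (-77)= 462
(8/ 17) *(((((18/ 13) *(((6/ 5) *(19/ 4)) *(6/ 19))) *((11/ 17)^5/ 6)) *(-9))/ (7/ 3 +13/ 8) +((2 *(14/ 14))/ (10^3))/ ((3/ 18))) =-0.04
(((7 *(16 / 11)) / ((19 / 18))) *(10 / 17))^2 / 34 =203212800 / 214604753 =0.95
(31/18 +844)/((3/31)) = 471913/54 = 8739.13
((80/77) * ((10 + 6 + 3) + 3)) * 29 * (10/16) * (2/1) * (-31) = -179800/7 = -25685.71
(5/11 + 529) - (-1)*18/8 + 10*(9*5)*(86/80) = 11170/11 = 1015.45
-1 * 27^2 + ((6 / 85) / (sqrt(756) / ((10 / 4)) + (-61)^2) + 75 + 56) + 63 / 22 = -77044852849721 / 129457482374 - 72 * sqrt(21) / 5884431017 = -595.14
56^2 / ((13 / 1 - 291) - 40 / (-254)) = -199136 / 17643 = -11.29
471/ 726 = 157/ 242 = 0.65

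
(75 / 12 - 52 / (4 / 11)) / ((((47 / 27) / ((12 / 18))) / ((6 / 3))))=-104.74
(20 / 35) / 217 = 4 / 1519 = 0.00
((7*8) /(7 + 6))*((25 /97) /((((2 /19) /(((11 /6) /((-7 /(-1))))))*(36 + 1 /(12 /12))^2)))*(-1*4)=-41800 /5178927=-0.01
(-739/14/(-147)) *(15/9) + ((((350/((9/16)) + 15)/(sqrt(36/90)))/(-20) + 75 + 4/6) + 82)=977129/6174 - 1147 *sqrt(10)/72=107.89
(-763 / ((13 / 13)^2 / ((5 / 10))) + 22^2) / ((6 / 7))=1435 / 12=119.58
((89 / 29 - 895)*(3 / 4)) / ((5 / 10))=-38799 / 29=-1337.90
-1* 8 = -8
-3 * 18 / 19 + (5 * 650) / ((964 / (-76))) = -1186264 / 4579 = -259.07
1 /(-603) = -1 /603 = -0.00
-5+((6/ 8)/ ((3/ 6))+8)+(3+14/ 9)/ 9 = 811/ 162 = 5.01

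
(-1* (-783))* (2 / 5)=1566 / 5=313.20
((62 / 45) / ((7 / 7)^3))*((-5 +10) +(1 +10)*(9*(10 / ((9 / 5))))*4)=3038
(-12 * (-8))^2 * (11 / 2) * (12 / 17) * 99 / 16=3763584 / 17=221387.29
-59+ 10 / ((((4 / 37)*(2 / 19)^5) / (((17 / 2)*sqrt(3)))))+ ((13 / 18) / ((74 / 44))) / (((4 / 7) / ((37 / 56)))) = -16849 / 288+ 7787331355*sqrt(3) / 128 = 105375359.95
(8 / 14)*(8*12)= 54.86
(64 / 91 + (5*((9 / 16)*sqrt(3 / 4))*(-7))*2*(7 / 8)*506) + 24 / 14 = 220 / 91 - 557865*sqrt(3) / 64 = -15095.25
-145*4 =-580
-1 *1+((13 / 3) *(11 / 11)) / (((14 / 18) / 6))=32.43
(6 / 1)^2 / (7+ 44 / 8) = 72 / 25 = 2.88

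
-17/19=-0.89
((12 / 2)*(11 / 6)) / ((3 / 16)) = 176 / 3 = 58.67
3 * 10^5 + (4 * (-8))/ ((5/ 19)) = 1499392/ 5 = 299878.40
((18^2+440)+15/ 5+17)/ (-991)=-784/ 991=-0.79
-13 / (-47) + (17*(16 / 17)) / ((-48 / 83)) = -3862 / 141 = -27.39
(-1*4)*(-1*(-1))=-4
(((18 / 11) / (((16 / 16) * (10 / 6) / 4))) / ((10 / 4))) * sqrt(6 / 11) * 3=1296 * sqrt(66) / 3025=3.48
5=5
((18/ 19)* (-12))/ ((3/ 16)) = -60.63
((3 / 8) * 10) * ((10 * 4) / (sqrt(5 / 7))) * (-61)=-1830 * sqrt(35)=-10826.43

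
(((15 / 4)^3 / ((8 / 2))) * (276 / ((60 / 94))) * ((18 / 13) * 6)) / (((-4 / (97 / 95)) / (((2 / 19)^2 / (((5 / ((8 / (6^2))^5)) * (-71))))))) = 104857 / 512799417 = 0.00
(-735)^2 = 540225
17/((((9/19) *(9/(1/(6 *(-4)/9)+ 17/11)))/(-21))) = -232883/2376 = -98.01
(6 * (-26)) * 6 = -936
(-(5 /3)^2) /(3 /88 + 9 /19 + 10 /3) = -41800 /57801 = -0.72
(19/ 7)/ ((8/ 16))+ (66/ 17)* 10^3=462646/ 119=3887.78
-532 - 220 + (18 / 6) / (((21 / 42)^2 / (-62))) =-1496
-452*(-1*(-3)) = -1356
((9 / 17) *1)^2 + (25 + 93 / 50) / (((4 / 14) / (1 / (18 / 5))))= 2746049 / 104040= 26.39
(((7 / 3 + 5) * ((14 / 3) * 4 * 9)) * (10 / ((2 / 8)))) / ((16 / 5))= 15400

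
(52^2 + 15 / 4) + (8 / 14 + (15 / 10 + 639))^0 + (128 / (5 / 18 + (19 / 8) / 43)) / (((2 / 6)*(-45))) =55326041 / 20620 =2683.13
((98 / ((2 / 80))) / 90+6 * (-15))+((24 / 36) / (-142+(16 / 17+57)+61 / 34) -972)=-25637506 / 25173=-1018.45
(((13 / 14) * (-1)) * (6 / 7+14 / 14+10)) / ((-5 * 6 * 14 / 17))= 18343 / 41160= 0.45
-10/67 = -0.15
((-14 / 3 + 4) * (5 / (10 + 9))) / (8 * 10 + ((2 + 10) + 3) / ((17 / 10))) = -17 / 8607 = -0.00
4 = 4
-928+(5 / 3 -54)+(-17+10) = -2962 / 3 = -987.33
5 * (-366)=-1830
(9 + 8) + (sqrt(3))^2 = 20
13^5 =371293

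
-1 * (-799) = 799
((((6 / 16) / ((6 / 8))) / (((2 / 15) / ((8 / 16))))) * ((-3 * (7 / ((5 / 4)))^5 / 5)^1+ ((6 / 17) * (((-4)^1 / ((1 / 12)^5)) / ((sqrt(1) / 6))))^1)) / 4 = -52570287072 / 53125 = -989558.34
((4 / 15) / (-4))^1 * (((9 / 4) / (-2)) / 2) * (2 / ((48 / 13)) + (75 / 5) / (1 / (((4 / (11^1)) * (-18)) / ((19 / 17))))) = -437923 / 133760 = -3.27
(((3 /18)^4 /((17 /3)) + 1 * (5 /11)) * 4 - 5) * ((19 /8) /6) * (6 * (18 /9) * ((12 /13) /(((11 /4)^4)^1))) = -78126784 /320330439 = -0.24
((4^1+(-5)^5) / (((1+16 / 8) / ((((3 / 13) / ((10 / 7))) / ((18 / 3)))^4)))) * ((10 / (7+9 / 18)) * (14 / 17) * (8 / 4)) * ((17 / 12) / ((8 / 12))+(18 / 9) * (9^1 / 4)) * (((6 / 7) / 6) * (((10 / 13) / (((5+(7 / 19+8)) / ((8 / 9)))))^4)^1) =-1656251102808736 / 213021368737565300545113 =-0.00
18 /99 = 2 /11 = 0.18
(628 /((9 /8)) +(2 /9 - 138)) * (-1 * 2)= -7568 /9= -840.89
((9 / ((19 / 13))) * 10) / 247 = 90 / 361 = 0.25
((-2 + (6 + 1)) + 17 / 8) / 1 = 57 / 8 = 7.12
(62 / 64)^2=961 / 1024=0.94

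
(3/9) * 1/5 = 1/15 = 0.07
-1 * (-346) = 346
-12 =-12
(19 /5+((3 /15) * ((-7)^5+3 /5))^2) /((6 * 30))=62767.82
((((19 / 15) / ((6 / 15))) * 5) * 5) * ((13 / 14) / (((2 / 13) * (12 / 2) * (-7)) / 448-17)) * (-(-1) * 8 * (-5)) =12844000 / 74319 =172.82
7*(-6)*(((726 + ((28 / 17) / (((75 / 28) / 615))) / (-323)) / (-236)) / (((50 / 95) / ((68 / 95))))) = 417903906 / 2382125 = 175.43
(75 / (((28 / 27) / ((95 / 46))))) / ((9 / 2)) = 33.19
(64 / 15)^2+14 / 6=20.54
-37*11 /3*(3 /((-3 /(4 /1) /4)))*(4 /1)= 26048 /3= 8682.67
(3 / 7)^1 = 3 / 7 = 0.43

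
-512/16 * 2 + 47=-17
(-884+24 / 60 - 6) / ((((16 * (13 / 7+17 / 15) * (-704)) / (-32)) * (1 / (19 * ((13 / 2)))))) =-720993 / 6908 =-104.37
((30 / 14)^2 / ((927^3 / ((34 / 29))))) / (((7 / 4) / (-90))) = -34000 / 97824199221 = -0.00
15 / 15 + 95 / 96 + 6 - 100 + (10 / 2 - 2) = -8545 / 96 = -89.01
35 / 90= 0.39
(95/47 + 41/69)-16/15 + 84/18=100784/16215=6.22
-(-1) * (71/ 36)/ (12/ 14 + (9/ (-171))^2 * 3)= 179417/ 78732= 2.28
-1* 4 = -4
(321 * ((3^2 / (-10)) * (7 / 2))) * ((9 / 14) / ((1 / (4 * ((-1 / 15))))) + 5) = -488241 / 100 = -4882.41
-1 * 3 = -3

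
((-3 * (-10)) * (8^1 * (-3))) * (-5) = 3600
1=1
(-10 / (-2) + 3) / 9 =8 / 9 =0.89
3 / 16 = 0.19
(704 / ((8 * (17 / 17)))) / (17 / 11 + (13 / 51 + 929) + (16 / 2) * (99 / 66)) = 49368 / 528911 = 0.09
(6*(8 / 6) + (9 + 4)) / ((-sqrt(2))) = -14.85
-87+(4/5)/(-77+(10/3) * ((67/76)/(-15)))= -11485803/132005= -87.01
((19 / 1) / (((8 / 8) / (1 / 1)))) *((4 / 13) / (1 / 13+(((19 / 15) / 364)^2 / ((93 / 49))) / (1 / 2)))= 75.99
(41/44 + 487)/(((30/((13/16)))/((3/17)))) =279097/119680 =2.33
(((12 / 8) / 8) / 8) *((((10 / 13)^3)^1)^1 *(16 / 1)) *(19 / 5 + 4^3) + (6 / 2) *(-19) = -99804 / 2197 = -45.43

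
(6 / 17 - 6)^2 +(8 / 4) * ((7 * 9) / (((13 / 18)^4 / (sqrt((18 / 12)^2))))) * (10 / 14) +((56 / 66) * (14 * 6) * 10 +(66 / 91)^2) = 1241.34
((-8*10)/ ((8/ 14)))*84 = -11760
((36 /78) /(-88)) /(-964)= 3 /551408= 0.00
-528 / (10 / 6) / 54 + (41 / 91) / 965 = -1545421 / 263445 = -5.87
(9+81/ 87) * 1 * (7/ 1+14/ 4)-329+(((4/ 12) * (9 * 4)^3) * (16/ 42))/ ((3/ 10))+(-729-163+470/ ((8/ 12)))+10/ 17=66733490/ 3451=19337.44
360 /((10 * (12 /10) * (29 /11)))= 330 /29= 11.38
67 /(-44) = -1.52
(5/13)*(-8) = -40/13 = -3.08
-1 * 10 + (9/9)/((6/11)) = -49/6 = -8.17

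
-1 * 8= -8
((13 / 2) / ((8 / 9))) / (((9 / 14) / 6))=273 / 4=68.25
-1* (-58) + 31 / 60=3511 / 60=58.52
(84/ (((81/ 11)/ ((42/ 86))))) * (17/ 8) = 9163/ 774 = 11.84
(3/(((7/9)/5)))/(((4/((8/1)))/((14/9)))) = 60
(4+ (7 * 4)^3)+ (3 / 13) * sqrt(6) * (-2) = 21956 - 6 * sqrt(6) / 13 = 21954.87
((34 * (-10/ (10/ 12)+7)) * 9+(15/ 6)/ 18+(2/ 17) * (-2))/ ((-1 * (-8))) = -936419/ 4896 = -191.26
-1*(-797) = 797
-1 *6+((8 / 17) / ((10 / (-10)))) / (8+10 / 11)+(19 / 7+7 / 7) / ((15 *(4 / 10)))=-13579 / 2499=-5.43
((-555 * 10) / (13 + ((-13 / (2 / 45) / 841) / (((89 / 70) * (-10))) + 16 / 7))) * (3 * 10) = -174473019000 / 16046351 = -10873.07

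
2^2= 4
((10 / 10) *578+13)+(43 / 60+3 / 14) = 248611 / 420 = 591.93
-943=-943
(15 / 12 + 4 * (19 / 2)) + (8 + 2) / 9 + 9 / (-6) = 1399 / 36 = 38.86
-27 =-27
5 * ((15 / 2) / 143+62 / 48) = 23065 / 3432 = 6.72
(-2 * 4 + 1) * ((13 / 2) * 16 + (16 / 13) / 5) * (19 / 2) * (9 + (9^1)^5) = -26611771032 / 65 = -409411862.03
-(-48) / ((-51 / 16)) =-256 / 17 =-15.06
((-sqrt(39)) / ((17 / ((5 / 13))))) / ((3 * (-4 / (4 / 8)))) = 5 * sqrt(39) / 5304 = 0.01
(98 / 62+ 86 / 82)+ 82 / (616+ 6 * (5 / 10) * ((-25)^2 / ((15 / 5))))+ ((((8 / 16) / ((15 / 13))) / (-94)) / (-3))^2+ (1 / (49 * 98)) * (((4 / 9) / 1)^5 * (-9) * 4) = 59177175319123601479 / 21955090774930815600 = 2.70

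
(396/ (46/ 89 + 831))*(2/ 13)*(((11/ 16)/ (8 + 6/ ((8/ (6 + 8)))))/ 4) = 96921/ 142385620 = 0.00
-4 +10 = 6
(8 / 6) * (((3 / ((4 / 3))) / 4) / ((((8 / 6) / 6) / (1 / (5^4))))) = 27 / 5000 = 0.01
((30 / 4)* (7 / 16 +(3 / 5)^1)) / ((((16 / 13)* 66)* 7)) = 1079 / 78848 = 0.01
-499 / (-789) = 499 / 789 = 0.63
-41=-41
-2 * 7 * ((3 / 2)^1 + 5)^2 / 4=-1183 / 8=-147.88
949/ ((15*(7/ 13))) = 12337/ 105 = 117.50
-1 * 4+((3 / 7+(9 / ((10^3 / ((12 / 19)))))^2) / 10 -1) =-7829182397 / 1579375000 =-4.96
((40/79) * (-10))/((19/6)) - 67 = -102967/1501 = -68.60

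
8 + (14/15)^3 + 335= 1160369/3375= 343.81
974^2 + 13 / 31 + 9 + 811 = 29434389 / 31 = 949496.42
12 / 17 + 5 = 97 / 17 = 5.71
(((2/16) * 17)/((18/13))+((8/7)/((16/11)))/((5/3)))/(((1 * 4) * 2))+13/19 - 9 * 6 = -40652051/766080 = -53.07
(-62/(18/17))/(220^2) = -0.00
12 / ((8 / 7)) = 10.50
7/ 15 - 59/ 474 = 811/ 2370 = 0.34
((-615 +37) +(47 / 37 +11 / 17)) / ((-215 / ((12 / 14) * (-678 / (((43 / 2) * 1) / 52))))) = -153302677632 / 40705735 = -3766.12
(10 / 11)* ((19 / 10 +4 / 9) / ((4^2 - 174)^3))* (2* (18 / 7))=-211 / 75928006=-0.00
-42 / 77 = -6 / 11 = -0.55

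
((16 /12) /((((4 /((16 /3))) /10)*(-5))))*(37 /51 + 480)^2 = -19234665248 /23409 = -821678.21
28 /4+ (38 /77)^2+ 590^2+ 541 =348648.24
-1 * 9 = -9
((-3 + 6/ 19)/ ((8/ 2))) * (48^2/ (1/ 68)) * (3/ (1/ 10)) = -59927040/ 19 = -3154054.74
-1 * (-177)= 177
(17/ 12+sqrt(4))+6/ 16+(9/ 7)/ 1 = 853/ 168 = 5.08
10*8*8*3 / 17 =1920 / 17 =112.94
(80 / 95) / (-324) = -4 / 1539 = -0.00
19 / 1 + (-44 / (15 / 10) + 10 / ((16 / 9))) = -113 / 24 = -4.71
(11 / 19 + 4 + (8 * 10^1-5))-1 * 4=1436 / 19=75.58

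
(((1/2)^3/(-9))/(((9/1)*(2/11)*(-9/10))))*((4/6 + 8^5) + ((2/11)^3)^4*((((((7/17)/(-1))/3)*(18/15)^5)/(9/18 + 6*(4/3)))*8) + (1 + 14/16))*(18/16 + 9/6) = 15604612479432877681873463/19235119384318749120000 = 811.26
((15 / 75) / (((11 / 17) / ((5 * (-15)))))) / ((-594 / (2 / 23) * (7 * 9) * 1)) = 85 / 1577961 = 0.00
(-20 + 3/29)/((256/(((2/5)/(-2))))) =577/37120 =0.02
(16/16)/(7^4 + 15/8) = 8/19223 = 0.00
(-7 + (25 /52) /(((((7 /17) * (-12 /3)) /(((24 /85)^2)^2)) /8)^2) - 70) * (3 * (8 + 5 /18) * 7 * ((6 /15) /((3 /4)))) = -11025223123879563604 /1544427266484375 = -7138.71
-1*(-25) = 25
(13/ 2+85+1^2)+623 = 1431/ 2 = 715.50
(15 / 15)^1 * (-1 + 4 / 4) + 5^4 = 625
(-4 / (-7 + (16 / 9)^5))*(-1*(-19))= -7.06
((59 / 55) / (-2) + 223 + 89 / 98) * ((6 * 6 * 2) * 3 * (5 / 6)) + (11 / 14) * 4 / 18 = 195044635 / 4851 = 40207.10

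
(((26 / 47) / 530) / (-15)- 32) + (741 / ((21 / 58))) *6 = 12247.43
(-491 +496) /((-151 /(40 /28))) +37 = 39059 /1057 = 36.95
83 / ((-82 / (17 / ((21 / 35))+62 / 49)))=-361133 / 12054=-29.96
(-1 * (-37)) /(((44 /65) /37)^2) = 214008925 /1936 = 110541.80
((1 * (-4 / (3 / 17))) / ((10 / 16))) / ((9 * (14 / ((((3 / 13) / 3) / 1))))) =-272 / 12285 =-0.02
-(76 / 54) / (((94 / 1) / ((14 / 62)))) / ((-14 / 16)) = 152 / 39339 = 0.00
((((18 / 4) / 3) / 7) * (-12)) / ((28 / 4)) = -18 / 49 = -0.37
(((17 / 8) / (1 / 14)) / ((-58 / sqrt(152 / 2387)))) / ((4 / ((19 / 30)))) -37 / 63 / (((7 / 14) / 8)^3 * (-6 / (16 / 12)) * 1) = 303104 / 567 -323 * sqrt(90706) / 4746720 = 534.55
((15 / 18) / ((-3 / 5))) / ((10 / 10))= -25 / 18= -1.39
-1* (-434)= 434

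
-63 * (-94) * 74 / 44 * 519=56860083 / 11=5169098.45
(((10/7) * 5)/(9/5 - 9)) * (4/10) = -25/63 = -0.40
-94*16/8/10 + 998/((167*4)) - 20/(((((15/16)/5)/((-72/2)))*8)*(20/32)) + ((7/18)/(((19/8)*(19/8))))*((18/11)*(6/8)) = 4978841009/6631570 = 750.78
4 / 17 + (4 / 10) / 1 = 54 / 85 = 0.64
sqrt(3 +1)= 2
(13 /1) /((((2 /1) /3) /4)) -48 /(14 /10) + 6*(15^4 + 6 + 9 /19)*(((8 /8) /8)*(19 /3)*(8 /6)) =2244968 /7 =320709.71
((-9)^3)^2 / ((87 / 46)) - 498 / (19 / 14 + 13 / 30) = 765225423 / 2726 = 280713.65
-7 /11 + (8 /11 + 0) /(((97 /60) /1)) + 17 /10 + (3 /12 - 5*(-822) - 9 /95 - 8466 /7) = 1647439229 /567644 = 2902.24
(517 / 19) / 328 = 517 / 6232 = 0.08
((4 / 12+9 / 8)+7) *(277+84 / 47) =2659909 / 1128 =2358.08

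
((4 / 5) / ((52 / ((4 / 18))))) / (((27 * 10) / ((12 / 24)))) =0.00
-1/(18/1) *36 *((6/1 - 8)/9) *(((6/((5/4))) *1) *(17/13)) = 544/195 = 2.79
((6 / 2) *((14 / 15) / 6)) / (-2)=-7 / 30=-0.23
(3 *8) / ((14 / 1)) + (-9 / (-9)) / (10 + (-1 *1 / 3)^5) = 4407 / 2429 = 1.81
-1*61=-61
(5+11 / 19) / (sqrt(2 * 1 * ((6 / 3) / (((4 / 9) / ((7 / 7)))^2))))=212 / 171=1.24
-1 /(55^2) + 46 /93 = 139057 /281325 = 0.49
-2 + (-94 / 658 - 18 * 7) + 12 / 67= -60015 / 469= -127.96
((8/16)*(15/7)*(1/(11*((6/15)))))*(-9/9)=-75/308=-0.24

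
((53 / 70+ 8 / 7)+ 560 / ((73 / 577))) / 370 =3232587 / 270100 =11.97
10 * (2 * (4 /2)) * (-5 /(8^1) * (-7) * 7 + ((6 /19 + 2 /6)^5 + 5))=860184939505 /601692057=1429.61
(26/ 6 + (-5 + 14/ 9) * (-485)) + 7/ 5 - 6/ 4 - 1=150641/ 90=1673.79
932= 932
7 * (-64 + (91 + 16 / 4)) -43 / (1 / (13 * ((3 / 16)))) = 1795 / 16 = 112.19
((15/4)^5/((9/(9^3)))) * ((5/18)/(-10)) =-6834375/4096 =-1668.55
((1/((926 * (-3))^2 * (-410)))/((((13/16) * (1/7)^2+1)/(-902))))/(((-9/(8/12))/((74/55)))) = -29008/1037926464975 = -0.00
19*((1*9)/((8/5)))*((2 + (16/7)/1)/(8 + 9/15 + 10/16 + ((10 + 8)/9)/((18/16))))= 1154250/27727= 41.63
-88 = -88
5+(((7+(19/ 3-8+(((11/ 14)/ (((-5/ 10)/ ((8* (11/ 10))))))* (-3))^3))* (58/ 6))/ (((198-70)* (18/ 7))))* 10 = 16650799531/ 793800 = 20976.06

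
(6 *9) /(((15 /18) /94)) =30456 /5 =6091.20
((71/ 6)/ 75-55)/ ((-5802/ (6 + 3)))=24679/ 290100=0.09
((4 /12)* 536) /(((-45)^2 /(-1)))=-536 /6075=-0.09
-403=-403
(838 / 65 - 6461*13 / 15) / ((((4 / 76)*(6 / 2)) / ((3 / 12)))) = -8845.51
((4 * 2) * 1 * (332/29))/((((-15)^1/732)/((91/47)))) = -58973824/6815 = -8653.53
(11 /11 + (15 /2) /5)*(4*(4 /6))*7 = 140 /3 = 46.67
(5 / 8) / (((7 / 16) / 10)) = 100 / 7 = 14.29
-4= -4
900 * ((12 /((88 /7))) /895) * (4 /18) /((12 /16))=0.28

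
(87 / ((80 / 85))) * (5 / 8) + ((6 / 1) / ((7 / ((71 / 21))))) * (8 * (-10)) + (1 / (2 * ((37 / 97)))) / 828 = -8361445727 / 48037248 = -174.06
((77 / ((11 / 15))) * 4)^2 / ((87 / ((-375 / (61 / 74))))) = -1631700000 / 1769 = -922385.53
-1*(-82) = 82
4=4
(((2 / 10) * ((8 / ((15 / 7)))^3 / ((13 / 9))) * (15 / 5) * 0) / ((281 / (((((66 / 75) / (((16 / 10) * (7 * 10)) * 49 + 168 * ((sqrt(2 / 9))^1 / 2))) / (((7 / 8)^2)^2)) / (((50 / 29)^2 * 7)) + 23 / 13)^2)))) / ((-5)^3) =0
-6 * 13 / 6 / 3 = -13 / 3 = -4.33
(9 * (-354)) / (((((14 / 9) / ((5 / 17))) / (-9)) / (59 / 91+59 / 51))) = 1801730790 / 184093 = 9787.07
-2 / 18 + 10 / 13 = 0.66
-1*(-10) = 10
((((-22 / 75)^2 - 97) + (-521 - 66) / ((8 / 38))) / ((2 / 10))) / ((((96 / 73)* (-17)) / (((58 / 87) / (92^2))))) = 206038339 / 4053888000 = 0.05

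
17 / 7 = 2.43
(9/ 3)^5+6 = 249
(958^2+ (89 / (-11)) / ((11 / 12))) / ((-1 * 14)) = -55524188 / 847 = -65553.94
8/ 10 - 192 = -191.20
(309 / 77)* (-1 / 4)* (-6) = 927 / 154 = 6.02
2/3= 0.67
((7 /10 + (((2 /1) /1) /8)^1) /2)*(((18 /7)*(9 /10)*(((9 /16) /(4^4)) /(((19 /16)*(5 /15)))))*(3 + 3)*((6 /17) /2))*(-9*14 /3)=-59049 /217600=-0.27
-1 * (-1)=1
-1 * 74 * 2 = -148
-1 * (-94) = 94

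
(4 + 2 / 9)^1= 38 / 9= 4.22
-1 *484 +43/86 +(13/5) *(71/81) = -389789/810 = -481.22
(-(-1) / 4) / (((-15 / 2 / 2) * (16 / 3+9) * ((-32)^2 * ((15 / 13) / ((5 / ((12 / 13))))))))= -169 / 7925760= -0.00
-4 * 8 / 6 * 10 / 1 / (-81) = 160 / 243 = 0.66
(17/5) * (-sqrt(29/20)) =-17 * sqrt(145)/50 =-4.09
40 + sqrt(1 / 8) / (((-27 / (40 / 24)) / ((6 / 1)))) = 40 - 5* sqrt(2) / 54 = 39.87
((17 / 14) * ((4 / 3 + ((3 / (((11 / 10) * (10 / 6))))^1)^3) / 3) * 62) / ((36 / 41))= 17609705 / 107811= 163.34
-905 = -905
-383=-383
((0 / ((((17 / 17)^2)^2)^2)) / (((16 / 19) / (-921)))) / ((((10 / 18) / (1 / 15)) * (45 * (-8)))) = 0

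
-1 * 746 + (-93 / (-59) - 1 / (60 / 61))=-2638859 / 3540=-745.44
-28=-28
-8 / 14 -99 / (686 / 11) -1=-2167 / 686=-3.16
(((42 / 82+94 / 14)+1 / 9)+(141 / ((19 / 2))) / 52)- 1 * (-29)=46731043 / 1276002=36.62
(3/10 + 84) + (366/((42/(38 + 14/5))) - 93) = 346.84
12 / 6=2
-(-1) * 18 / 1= 18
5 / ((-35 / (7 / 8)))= -1 / 8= -0.12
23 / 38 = 0.61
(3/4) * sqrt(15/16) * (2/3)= sqrt(15)/8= 0.48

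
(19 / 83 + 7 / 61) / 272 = 435 / 344284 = 0.00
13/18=0.72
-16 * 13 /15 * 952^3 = -179462692864 /15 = -11964179524.27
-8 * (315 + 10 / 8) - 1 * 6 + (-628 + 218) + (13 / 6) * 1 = -17663 / 6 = -2943.83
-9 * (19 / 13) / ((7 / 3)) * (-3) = 1539 / 91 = 16.91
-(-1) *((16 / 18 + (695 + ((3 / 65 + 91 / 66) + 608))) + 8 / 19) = 319291351 / 244530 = 1305.73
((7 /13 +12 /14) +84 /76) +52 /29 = 215304 /50141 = 4.29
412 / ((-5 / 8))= -3296 / 5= -659.20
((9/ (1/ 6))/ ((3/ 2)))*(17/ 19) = 32.21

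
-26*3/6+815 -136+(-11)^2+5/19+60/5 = 15186/19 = 799.26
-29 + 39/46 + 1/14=-4521/161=-28.08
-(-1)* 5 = 5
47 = 47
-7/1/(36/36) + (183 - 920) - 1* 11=-755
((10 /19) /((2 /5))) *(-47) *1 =-1175 /19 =-61.84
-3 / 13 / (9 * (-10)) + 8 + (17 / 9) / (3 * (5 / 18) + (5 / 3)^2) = 665 / 78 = 8.53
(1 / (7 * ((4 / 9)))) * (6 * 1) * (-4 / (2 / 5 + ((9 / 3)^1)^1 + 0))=-270 / 119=-2.27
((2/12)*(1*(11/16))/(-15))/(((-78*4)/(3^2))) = 11/49920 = 0.00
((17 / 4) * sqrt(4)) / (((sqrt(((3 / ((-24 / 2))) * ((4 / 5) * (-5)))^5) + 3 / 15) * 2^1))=3.54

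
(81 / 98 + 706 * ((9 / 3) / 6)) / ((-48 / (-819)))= 1352325 / 224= 6037.17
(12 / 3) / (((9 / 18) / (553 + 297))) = 6800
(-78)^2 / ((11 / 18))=109512 / 11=9955.64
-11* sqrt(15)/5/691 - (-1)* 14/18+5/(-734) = 5093/6606 - 11* sqrt(15)/3455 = 0.76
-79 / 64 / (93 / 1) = -79 / 5952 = -0.01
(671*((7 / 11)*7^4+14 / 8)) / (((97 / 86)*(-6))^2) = 22411.35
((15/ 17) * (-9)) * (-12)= 1620/ 17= 95.29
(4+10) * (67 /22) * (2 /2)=42.64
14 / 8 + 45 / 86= 391 / 172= 2.27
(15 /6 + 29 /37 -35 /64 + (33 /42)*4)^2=9499036369 /274763776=34.57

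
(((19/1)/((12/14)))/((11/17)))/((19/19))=2261/66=34.26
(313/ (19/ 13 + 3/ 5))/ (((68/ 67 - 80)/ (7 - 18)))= 223795/ 10584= 21.14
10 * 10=100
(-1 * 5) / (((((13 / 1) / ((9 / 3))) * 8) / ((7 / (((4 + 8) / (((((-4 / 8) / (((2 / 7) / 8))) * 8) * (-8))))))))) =-980 / 13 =-75.38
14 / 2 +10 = 17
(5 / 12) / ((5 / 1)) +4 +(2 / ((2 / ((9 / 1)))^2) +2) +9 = 667 / 12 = 55.58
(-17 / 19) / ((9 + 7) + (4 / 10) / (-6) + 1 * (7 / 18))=-1530 / 27911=-0.05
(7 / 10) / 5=7 / 50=0.14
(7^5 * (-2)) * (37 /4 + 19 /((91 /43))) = -15930635 /26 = -612716.73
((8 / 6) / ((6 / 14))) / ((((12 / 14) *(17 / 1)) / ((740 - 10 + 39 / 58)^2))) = 88003002409 / 772038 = 113987.92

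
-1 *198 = -198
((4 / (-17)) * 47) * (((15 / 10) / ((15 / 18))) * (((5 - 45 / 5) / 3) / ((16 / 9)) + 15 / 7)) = -16497 / 595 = -27.73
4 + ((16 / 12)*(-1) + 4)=20 / 3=6.67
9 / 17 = 0.53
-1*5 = -5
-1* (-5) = 5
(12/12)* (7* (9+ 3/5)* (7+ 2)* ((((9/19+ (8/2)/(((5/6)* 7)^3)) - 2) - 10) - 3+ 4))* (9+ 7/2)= -1848654144/23275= -79426.60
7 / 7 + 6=7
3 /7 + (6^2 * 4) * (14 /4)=3531 /7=504.43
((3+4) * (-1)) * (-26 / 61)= 182 / 61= 2.98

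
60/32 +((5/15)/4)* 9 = 21/8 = 2.62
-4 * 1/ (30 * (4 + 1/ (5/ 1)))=-2/ 63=-0.03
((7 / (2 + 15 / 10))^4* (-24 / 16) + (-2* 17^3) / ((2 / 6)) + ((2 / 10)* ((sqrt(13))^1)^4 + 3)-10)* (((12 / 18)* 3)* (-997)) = 293867744 / 5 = 58773548.80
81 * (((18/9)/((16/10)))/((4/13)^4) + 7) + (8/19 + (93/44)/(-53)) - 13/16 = 134556432121/11342848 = 11862.67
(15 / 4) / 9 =5 / 12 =0.42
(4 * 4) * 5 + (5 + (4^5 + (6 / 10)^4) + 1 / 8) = 5546273 / 5000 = 1109.25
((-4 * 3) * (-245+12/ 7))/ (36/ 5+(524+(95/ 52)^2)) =92098240/ 16862881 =5.46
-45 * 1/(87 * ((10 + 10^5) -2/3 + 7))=-45/8701421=-0.00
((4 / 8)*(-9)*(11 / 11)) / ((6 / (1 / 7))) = -3 / 28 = -0.11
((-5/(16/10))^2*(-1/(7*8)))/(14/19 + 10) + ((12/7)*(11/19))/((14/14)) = 13561511/13891584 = 0.98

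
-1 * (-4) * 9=36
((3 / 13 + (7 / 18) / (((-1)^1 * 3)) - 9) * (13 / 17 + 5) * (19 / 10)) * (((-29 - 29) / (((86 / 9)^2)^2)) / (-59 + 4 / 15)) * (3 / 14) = -52695062973 / 21300607152032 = -0.00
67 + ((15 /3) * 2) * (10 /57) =3919 /57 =68.75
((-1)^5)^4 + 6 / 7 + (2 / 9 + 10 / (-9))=61 / 63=0.97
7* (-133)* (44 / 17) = -2409.65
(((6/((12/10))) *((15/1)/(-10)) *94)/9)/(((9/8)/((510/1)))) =-319600/9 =-35511.11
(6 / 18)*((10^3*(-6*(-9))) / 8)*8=18000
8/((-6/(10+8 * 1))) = -24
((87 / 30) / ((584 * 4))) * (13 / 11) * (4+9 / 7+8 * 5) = 119509 / 1798720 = 0.07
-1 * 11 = -11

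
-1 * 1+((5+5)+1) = 10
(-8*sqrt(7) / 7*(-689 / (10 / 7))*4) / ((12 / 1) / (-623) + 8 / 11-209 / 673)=50843448656*sqrt(7) / 9165595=14676.53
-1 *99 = -99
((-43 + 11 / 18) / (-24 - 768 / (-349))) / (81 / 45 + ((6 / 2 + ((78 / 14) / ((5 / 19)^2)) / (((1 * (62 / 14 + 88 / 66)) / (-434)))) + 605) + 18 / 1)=-805518175 / 2250231352272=-0.00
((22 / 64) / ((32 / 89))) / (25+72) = 979 / 99328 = 0.01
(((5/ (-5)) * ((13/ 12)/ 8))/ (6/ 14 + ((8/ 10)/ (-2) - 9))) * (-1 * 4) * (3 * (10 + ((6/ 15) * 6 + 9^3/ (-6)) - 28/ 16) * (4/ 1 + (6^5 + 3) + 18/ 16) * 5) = 62816954655/ 80384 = 781460.92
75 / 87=25 / 29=0.86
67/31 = 2.16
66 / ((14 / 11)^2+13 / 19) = 151734 / 5297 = 28.65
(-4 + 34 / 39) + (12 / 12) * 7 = 151 / 39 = 3.87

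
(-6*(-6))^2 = 1296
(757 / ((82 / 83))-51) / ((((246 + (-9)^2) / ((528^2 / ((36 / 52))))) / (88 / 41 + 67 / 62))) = 48433072385984 / 17040297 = 2842266.92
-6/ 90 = -1/ 15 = -0.07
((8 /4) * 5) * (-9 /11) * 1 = -90 /11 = -8.18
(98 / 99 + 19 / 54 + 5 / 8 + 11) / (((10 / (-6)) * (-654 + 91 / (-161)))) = 708607 / 59617800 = 0.01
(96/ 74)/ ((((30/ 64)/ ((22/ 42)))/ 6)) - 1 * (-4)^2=-9456/ 1295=-7.30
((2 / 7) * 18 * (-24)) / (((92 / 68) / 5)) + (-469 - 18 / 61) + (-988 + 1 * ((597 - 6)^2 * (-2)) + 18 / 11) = -75672885929 / 108031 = -700473.81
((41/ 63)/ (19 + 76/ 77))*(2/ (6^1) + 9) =12628/ 41553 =0.30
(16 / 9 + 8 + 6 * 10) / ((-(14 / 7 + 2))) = -157 / 9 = -17.44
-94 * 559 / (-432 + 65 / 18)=945828 / 7711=122.66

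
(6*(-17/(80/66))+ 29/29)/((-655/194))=161311/6550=24.63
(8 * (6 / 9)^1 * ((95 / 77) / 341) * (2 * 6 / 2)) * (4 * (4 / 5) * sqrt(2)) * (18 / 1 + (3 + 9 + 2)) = 311296 * sqrt(2) / 26257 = 16.77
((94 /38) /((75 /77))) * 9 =10857 /475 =22.86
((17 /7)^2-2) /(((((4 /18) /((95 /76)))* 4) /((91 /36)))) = 12415 /896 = 13.86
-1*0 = 0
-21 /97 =-0.22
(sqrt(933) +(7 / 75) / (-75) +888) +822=sqrt(933) +9618743 / 5625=1740.54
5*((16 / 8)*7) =70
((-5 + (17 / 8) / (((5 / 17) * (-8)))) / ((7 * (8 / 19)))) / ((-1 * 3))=35891 / 53760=0.67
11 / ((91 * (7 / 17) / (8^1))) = 1496 / 637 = 2.35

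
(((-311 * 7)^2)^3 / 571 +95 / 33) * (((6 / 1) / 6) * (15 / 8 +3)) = 22833783069953193180583 / 25124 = 908843459240295859.76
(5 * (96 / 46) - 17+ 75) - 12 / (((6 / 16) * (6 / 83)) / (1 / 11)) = 21398 / 759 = 28.19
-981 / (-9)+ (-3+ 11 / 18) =1919 / 18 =106.61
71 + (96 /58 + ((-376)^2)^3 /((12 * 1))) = 20486373018245297 /87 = 235475551933853.99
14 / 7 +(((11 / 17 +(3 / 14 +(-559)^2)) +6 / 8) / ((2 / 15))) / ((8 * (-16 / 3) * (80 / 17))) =-1338446131 / 114688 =-11670.32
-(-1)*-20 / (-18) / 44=5 / 198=0.03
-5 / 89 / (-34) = 5 / 3026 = 0.00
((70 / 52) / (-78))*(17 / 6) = -595 / 12168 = -0.05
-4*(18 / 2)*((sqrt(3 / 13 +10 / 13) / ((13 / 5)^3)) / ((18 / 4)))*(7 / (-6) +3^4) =-239500 / 6591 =-36.34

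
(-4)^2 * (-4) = -64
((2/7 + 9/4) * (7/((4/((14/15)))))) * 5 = 497/24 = 20.71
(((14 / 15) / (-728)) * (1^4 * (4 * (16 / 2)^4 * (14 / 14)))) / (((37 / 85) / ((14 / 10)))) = -67.56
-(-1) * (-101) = -101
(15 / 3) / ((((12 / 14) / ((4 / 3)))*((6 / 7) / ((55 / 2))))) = 13475 / 54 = 249.54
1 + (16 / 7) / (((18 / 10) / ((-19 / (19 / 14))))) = -151 / 9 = -16.78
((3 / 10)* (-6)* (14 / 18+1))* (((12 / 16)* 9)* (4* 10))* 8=-6912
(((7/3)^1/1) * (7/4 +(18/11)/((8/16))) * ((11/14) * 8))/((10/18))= 663/5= 132.60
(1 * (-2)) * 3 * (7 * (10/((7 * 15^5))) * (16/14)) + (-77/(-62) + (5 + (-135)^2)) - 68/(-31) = 400611367391/21971250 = 18233.44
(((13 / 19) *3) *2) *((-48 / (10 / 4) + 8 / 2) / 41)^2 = 23712 / 42025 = 0.56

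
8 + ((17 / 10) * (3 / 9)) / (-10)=2383 / 300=7.94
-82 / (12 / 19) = -129.83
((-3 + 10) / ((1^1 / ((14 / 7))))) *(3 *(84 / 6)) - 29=559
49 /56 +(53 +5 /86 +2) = 19241 /344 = 55.93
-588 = -588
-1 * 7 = -7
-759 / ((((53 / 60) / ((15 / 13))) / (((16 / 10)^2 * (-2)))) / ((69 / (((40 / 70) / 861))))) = 363617299584 / 689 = 527746443.52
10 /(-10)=-1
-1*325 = -325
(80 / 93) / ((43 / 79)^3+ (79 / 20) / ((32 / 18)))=0.36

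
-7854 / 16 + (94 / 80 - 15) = -5047 / 10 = -504.70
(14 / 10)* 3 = 21 / 5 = 4.20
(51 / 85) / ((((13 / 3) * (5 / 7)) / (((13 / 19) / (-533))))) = -63 / 253175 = -0.00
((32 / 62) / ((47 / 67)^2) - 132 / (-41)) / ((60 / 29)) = 86884087 / 42114585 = 2.06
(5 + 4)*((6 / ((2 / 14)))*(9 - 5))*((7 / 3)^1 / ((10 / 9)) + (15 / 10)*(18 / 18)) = 27216 / 5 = 5443.20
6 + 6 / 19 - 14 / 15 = 5.38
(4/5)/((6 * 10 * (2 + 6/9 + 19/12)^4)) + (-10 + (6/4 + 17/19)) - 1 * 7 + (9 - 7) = -3000482197/238034850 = -12.61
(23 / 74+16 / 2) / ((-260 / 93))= -11439 / 3848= -2.97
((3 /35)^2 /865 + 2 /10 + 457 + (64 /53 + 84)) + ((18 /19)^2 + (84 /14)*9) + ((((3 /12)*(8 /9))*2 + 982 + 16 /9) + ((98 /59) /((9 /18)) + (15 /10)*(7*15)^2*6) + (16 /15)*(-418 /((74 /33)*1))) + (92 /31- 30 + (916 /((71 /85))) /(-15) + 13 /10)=176238273245548058710943 /1753402215778431750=100512.18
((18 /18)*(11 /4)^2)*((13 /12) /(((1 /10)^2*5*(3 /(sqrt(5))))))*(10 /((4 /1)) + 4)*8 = 102245*sqrt(5) /36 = 6350.74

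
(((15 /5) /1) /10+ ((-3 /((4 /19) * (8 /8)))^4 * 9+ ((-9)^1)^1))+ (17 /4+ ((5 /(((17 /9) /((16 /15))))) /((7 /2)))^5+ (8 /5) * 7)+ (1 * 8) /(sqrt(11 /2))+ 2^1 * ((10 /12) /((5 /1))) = 8 * sqrt(22) /11+ 6801531017171092301 /18327196108032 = 371120.25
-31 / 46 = -0.67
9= 9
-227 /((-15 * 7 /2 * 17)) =454 /1785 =0.25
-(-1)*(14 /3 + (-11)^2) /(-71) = -377 /213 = -1.77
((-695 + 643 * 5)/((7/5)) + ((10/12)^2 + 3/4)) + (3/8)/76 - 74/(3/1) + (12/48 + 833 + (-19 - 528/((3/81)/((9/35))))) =-1074.80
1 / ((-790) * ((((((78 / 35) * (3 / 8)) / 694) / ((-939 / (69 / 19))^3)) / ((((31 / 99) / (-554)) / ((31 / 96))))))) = -32696502878449088 / 1027993029921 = -31806.15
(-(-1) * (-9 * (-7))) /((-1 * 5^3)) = -63 /125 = -0.50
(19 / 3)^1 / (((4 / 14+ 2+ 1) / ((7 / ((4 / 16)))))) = 3724 / 69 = 53.97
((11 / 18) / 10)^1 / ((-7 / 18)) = -11 / 70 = -0.16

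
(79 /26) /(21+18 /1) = 79 /1014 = 0.08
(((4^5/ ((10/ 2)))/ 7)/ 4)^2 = 65536/ 1225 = 53.50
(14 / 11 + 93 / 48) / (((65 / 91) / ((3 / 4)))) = 2373 / 704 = 3.37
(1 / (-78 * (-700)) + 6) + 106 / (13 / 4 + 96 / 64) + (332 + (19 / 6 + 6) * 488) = 1671475873 / 345800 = 4833.65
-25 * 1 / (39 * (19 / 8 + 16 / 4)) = -0.10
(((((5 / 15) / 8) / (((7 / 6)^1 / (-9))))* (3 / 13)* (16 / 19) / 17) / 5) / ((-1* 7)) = 0.00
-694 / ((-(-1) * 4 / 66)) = -11451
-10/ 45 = -2/ 9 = -0.22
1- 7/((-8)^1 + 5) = 10/3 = 3.33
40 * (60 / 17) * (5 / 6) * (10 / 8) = 147.06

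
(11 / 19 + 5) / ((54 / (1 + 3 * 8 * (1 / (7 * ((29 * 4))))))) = 583 / 5481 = 0.11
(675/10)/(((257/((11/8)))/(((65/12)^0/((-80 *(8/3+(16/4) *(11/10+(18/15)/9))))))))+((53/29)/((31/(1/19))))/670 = -443743049/752941411840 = -0.00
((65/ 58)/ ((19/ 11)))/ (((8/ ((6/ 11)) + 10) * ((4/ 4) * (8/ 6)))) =6435/ 326192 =0.02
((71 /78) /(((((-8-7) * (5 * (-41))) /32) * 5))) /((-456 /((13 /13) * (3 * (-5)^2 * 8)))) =-1136 /455715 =-0.00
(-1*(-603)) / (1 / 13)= 7839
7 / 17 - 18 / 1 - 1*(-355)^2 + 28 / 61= -130705688 / 1037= -126042.13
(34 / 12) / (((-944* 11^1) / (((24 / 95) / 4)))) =-17 / 986480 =-0.00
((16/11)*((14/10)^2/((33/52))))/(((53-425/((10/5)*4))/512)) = -166985728/9075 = -18400.63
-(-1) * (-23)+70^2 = 4877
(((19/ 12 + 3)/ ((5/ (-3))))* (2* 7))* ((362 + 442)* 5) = -154770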